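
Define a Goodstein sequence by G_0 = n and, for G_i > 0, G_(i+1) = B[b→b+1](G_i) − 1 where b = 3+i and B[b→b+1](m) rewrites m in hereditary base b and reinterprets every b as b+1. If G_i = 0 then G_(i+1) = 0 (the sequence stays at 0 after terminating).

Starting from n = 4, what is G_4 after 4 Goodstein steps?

step 0: 4 = 3 + 1; sub 4 for 3: 4 + 1; = 5; G_1 = 5−1 = 4
step 1: 4 = 4; sub 5 for 4: 5; = 5; G_2 = 5−1 = 4
step 2: 4 = 4; sub 6 for 5: 4; = 4; G_3 = 4−1 = 3
step 3: 3 = 3; sub 7 for 6: 3; = 3; G_4 = 3−1 = 2
step 4: 2 = 2; sub 8 for 7: 2; = 2; G_5 = 2−1 = 1

2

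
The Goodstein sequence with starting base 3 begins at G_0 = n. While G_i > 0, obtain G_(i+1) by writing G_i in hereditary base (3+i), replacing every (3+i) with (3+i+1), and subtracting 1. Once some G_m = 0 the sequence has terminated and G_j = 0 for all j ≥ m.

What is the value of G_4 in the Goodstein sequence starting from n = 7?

9

base 3: 7 = 2·3 + 1; at 4: 2·4 + 1 = 9; next = 8
base 4: 8 = 2·4; at 5: 2·5 = 10; next = 9
base 5: 9 = 5 + 4; at 6: 6 + 4 = 10; next = 9
base 6: 9 = 6 + 3; at 7: 7 + 3 = 10; next = 9
base 7: 9 = 7 + 2; at 8: 8 + 2 = 10; next = 9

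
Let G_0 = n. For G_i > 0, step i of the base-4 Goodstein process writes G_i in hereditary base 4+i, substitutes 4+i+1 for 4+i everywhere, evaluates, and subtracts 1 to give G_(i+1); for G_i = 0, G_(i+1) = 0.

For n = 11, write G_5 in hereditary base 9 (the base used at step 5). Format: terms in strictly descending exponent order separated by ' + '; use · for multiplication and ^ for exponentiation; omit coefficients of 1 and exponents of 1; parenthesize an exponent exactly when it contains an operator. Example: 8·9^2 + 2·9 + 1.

9 + 6

[0] 11 ≡ 2·4 + 3 (base 4). Lift 5: 13. −1: 12.
[1] 12 ≡ 2·5 + 2 (base 5). Lift 6: 14. −1: 13.
[2] 13 ≡ 2·6 + 1 (base 6). Lift 7: 15. −1: 14.
[3] 14 ≡ 2·7 (base 7). Lift 8: 16. −1: 15.
[4] 15 ≡ 8 + 7 (base 8). Lift 9: 16. −1: 15.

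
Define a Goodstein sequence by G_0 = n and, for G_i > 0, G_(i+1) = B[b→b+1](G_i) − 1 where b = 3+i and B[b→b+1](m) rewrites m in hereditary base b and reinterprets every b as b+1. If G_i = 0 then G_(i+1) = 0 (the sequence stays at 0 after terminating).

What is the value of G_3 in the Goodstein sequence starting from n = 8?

11

G_0 = 8. HB_3(8) = 2·3 + 2. Bump = 10. G_1 = 9.
G_1 = 9. HB_4(9) = 2·4 + 1. Bump = 11. G_2 = 10.
G_2 = 10. HB_5(10) = 2·5. Bump = 12. G_3 = 11.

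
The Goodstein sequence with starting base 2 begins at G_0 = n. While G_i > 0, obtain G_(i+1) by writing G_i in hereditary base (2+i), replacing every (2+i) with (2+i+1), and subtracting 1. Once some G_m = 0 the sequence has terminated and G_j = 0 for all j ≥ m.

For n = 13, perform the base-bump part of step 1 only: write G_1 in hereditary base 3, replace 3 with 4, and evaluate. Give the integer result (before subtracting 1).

13 —HB2→ 2^(2 + 1) + 2^2 + 1 —bump→ 3^(3 + 1) + 3^3 + 1 = 109 —(−1)→ 108
108 —HB3→ 3^(3 + 1) + 3^3 —bump→ 4^(4 + 1) + 4^4 = 1280 —(−1)→ 1279

1280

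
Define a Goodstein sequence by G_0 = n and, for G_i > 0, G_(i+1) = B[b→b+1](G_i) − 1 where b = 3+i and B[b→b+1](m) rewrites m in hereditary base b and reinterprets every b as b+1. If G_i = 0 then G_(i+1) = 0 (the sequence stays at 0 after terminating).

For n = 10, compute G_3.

27

base 3: 10 = 3^2 + 1; at 4: 4^2 + 1 = 17; next = 16
base 4: 16 = 4^2; at 5: 5^2 = 25; next = 24
base 5: 24 = 4·5 + 4; at 6: 4·6 + 4 = 28; next = 27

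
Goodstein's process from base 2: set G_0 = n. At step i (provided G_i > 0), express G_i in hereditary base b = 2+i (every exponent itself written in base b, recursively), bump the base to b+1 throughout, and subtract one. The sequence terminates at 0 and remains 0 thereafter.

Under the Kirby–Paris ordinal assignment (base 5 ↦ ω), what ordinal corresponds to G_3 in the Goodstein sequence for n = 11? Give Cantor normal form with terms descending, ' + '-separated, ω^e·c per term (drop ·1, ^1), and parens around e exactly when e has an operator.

G_0=11  [base 2] 2^(2 + 1) + 2 + 1  →[2↦3]→  3^(3 + 1) + 3 + 1 = 85  −1 ⇒ G_1=84
G_1=84  [base 3] 3^(3 + 1) + 3  →[3↦4]→  4^(4 + 1) + 4 = 1028  −1 ⇒ G_2=1027
G_2=1027  [base 4] 4^(4 + 1) + 3  →[4↦5]→  5^(5 + 1) + 3 = 15628  −1 ⇒ G_3=15627
G_3=15627  [base 5] 5^(5 + 1) + 2  →[5↦6]→  6^(6 + 1) + 2 = 279938  −1 ⇒ G_4=279937

ω^(ω + 1) + 2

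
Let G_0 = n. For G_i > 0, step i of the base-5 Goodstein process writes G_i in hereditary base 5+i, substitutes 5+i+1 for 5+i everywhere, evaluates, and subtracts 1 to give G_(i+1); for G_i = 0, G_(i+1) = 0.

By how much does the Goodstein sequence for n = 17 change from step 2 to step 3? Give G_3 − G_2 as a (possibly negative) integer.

i=0: 17 = 3·5 + 2 (b=5); 5→6: 3·6 + 2 = 20; 20−1 = 19
i=1: 19 = 3·6 + 1 (b=6); 6→7: 3·7 + 1 = 22; 22−1 = 21
i=2: 21 = 3·7 (b=7); 7→8: 3·8 = 24; 24−1 = 23

2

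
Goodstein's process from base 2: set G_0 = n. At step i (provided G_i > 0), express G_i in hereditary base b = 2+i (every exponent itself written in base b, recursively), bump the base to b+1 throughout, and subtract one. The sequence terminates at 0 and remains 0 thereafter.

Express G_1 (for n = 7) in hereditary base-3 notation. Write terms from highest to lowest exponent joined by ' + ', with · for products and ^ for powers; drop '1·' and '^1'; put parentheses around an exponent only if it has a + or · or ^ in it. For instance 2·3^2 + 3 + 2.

base 2: 7 = 2^2 + 2 + 1; at 3: 3^3 + 3 + 1 = 31; next = 30
base 3: 30 = 3^3 + 3; at 4: 4^4 + 4 = 260; next = 259

3^3 + 3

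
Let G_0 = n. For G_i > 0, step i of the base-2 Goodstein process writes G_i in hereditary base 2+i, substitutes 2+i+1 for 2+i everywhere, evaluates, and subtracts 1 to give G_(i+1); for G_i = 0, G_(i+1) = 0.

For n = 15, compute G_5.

6588344

(0) 15|_2 = 2^(2 + 1) + 2^2 + 2 + 1 ↦ 3^(3 + 1) + 3^3 + 3 + 1|_3 = 112 ⇒ 111
(1) 111|_3 = 3^(3 + 1) + 3^3 + 3 ↦ 4^(4 + 1) + 4^4 + 4|_4 = 1284 ⇒ 1283
(2) 1283|_4 = 4^(4 + 1) + 4^4 + 3 ↦ 5^(5 + 1) + 5^5 + 3|_5 = 18753 ⇒ 18752
(3) 18752|_5 = 5^(5 + 1) + 5^5 + 2 ↦ 6^(6 + 1) + 6^6 + 2|_6 = 326594 ⇒ 326593
(4) 326593|_6 = 6^(6 + 1) + 6^6 + 1 ↦ 7^(7 + 1) + 7^7 + 1|_7 = 6588345 ⇒ 6588344
(5) 6588344|_7 = 7^(7 + 1) + 7^7 ↦ 8^(8 + 1) + 8^8|_8 = 150994944 ⇒ 150994943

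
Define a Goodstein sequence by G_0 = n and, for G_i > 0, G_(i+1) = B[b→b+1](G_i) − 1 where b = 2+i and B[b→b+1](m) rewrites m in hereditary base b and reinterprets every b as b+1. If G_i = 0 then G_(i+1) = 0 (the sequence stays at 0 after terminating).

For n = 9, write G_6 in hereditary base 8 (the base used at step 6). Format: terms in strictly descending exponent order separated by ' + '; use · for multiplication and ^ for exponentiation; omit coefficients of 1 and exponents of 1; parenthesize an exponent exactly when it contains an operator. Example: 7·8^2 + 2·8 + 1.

3·8^8 + 3·8^3 + 3·8^2 + 2·8 + 7

(0) 9|_2 = 2^(2 + 1) + 1 ↦ 3^(3 + 1) + 1|_3 = 82 ⇒ 81
(1) 81|_3 = 3^(3 + 1) ↦ 4^(4 + 1)|_4 = 1024 ⇒ 1023
(2) 1023|_4 = 3·4^4 + 3·4^3 + 3·4^2 + 3·4 + 3 ↦ 3·5^5 + 3·5^3 + 3·5^2 + 3·5 + 3|_5 = 9843 ⇒ 9842
(3) 9842|_5 = 3·5^5 + 3·5^3 + 3·5^2 + 3·5 + 2 ↦ 3·6^6 + 3·6^3 + 3·6^2 + 3·6 + 2|_6 = 140744 ⇒ 140743
(4) 140743|_6 = 3·6^6 + 3·6^3 + 3·6^2 + 3·6 + 1 ↦ 3·7^7 + 3·7^3 + 3·7^2 + 3·7 + 1|_7 = 2471827 ⇒ 2471826
(5) 2471826|_7 = 3·7^7 + 3·7^3 + 3·7^2 + 3·7 ↦ 3·8^8 + 3·8^3 + 3·8^2 + 3·8|_8 = 50333400 ⇒ 50333399
(6) 50333399|_8 = 3·8^8 + 3·8^3 + 3·8^2 + 2·8 + 7 ↦ 3·9^9 + 3·9^3 + 3·9^2 + 2·9 + 7|_9 = 1162263922 ⇒ 1162263921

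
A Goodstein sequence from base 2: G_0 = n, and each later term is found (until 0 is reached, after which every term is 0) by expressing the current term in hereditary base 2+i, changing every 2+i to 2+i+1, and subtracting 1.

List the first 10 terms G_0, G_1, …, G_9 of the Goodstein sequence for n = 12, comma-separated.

12, 107, 1065, 15685, 280019, 5764910, 134217867, 3486784574, 100000000211, 3138428376974

12 —HB2→ 2^(2 + 1) + 2^2 —bump→ 3^(3 + 1) + 3^3 = 108 —(−1)→ 107
107 —HB3→ 3^(3 + 1) + 2·3^2 + 2·3 + 2 —bump→ 4^(4 + 1) + 2·4^2 + 2·4 + 2 = 1066 —(−1)→ 1065
1065 —HB4→ 4^(4 + 1) + 2·4^2 + 2·4 + 1 —bump→ 5^(5 + 1) + 2·5^2 + 2·5 + 1 = 15686 —(−1)→ 15685
15685 —HB5→ 5^(5 + 1) + 2·5^2 + 2·5 —bump→ 6^(6 + 1) + 2·6^2 + 2·6 = 280020 —(−1)→ 280019
280019 —HB6→ 6^(6 + 1) + 2·6^2 + 6 + 5 —bump→ 7^(7 + 1) + 2·7^2 + 7 + 5 = 5764911 —(−1)→ 5764910
5764910 —HB7→ 7^(7 + 1) + 2·7^2 + 7 + 4 —bump→ 8^(8 + 1) + 2·8^2 + 8 + 4 = 134217868 —(−1)→ 134217867
134217867 —HB8→ 8^(8 + 1) + 2·8^2 + 8 + 3 —bump→ 9^(9 + 1) + 2·9^2 + 9 + 3 = 3486784575 —(−1)→ 3486784574
3486784574 —HB9→ 9^(9 + 1) + 2·9^2 + 9 + 2 —bump→ 10^(10 + 1) + 2·10^2 + 10 + 2 = 100000000212 —(−1)→ 100000000211
100000000211 —HB10→ 10^(10 + 1) + 2·10^2 + 10 + 1 —bump→ 11^(11 + 1) + 2·11^2 + 11 + 1 = 3138428376975 —(−1)→ 3138428376974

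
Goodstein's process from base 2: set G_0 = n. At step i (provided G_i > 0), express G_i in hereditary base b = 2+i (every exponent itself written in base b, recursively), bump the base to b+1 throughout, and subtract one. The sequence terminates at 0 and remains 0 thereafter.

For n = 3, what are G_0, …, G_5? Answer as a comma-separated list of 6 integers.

3, 3, 3, 2, 1, 0

[0] 3 ≡ 2 + 1 (base 2). Lift 3: 4. −1: 3.
[1] 3 ≡ 3 (base 3). Lift 4: 4. −1: 3.
[2] 3 ≡ 3 (base 4). Lift 5: 3. −1: 2.
[3] 2 ≡ 2 (base 5). Lift 6: 2. −1: 1.
[4] 1 ≡ 1 (base 6). Lift 7: 1. −1: 0.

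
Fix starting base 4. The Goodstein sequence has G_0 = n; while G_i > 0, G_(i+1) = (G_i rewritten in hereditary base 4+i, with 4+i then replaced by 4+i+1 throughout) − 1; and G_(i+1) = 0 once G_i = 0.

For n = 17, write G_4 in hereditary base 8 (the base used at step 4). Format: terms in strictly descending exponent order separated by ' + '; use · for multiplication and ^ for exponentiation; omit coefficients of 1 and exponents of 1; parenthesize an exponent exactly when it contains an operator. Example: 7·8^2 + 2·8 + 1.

17 —HB4→ 4^2 + 1 —bump→ 5^2 + 1 = 26 —(−1)→ 25
25 —HB5→ 5^2 —bump→ 6^2 = 36 —(−1)→ 35
35 —HB6→ 5·6 + 5 —bump→ 5·7 + 5 = 40 —(−1)→ 39
39 —HB7→ 5·7 + 4 —bump→ 5·8 + 4 = 44 —(−1)→ 43
43 —HB8→ 5·8 + 3 —bump→ 5·9 + 3 = 48 —(−1)→ 47

5·8 + 3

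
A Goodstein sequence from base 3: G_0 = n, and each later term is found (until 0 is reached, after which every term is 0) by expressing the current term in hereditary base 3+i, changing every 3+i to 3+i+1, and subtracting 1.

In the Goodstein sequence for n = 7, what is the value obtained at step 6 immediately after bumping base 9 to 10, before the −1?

G_0 = 7. HB_3(7) = 2·3 + 1. Bump = 9. G_1 = 8.
G_1 = 8. HB_4(8) = 2·4. Bump = 10. G_2 = 9.
G_2 = 9. HB_5(9) = 5 + 4. Bump = 10. G_3 = 9.
G_3 = 9. HB_6(9) = 6 + 3. Bump = 10. G_4 = 9.
G_4 = 9. HB_7(9) = 7 + 2. Bump = 10. G_5 = 9.
G_5 = 9. HB_8(9) = 8 + 1. Bump = 10. G_6 = 9.
G_6 = 9. HB_9(9) = 9. Bump = 10. G_7 = 9.

10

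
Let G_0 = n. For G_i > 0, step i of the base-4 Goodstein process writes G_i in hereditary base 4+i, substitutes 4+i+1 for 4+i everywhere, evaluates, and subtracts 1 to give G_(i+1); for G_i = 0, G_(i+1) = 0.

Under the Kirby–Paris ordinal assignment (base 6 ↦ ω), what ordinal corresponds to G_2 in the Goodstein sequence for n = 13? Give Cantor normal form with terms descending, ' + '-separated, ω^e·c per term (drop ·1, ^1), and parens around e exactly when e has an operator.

ω·2 + 5

G_0 = 13. HB_4(13) = 3·4 + 1. Bump = 16. G_1 = 15.
G_1 = 15. HB_5(15) = 3·5. Bump = 18. G_2 = 17.
G_2 = 17. HB_6(17) = 2·6 + 5. Bump = 19. G_3 = 18.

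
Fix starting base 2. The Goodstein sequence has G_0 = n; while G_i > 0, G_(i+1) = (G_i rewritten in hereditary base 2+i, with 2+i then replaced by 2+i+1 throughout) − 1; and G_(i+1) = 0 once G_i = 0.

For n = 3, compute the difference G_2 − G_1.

0

G_0=3  [base 2] 2 + 1  →[2↦3]→  3 + 1 = 4  −1 ⇒ G_1=3
G_1=3  [base 3] 3  →[3↦4]→  4 = 4  −1 ⇒ G_2=3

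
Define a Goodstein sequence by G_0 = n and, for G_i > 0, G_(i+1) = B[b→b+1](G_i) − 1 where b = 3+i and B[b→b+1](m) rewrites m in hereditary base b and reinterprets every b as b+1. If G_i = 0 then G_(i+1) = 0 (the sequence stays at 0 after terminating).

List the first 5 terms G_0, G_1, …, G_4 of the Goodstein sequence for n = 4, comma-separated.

i=0: 4 = 3 + 1 (b=3); 3→4: 4 + 1 = 5; 5−1 = 4
i=1: 4 = 4 (b=4); 4→5: 5 = 5; 5−1 = 4
i=2: 4 = 4 (b=5); 5→6: 4 = 4; 4−1 = 3
i=3: 3 = 3 (b=6); 6→7: 3 = 3; 3−1 = 2

4, 4, 4, 3, 2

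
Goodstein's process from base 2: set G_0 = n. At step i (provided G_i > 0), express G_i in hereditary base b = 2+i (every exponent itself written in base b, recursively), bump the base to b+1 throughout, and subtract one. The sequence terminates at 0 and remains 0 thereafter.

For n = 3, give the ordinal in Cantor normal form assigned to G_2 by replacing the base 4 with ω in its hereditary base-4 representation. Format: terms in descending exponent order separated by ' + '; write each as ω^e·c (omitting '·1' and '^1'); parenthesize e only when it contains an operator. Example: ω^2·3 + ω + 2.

G_0 = 3. HB_2(3) = 2 + 1. Bump = 4. G_1 = 3.
G_1 = 3. HB_3(3) = 3. Bump = 4. G_2 = 3.
G_2 = 3. HB_4(3) = 3. Bump = 3. G_3 = 2.

3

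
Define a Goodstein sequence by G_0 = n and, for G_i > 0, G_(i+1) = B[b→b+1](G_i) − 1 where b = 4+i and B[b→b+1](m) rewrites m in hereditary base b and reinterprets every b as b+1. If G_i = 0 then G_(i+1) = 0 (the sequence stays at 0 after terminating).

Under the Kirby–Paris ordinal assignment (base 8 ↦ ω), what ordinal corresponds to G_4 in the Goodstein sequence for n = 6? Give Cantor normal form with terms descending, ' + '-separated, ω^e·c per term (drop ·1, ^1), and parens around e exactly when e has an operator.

[0] 6 ≡ 4 + 2 (base 4). Lift 5: 7. −1: 6.
[1] 6 ≡ 5 + 1 (base 5). Lift 6: 7. −1: 6.
[2] 6 ≡ 6 (base 6). Lift 7: 7. −1: 6.
[3] 6 ≡ 6 (base 7). Lift 8: 6. −1: 5.
[4] 5 ≡ 5 (base 8). Lift 9: 5. −1: 4.

5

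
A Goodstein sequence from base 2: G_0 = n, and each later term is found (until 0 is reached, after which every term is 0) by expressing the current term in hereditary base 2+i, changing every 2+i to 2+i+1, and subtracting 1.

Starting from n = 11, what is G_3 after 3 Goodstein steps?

base 2: 11 = 2^(2 + 1) + 2 + 1; at 3: 3^(3 + 1) + 3 + 1 = 85; next = 84
base 3: 84 = 3^(3 + 1) + 3; at 4: 4^(4 + 1) + 4 = 1028; next = 1027
base 4: 1027 = 4^(4 + 1) + 3; at 5: 5^(5 + 1) + 3 = 15628; next = 15627
base 5: 15627 = 5^(5 + 1) + 2; at 6: 6^(6 + 1) + 2 = 279938; next = 279937

15627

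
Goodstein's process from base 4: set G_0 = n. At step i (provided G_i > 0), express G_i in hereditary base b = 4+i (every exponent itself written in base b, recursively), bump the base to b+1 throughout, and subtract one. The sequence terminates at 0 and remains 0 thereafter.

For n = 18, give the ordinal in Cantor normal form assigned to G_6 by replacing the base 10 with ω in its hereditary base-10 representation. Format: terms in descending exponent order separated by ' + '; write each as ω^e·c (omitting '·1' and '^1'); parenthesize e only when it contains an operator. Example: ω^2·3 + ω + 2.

ω·6 + 3

G_0=18  [base 4] 4^2 + 2  →[4↦5]→  5^2 + 2 = 27  −1 ⇒ G_1=26
G_1=26  [base 5] 5^2 + 1  →[5↦6]→  6^2 + 1 = 37  −1 ⇒ G_2=36
G_2=36  [base 6] 6^2  →[6↦7]→  7^2 = 49  −1 ⇒ G_3=48
G_3=48  [base 7] 6·7 + 6  →[7↦8]→  6·8 + 6 = 54  −1 ⇒ G_4=53
G_4=53  [base 8] 6·8 + 5  →[8↦9]→  6·9 + 5 = 59  −1 ⇒ G_5=58
G_5=58  [base 9] 6·9 + 4  →[9↦10]→  6·10 + 4 = 64  −1 ⇒ G_6=63
G_6=63  [base 10] 6·10 + 3  →[10↦11]→  6·11 + 3 = 69  −1 ⇒ G_7=68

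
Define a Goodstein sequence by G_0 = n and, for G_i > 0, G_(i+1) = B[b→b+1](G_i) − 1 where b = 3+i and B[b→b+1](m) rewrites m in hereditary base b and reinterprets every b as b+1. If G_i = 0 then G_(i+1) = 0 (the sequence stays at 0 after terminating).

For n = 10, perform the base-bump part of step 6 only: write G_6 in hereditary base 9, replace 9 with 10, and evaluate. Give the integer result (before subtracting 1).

i=0: 10 = 3^2 + 1 (b=3); 3→4: 4^2 + 1 = 17; 17−1 = 16
i=1: 16 = 4^2 (b=4); 4→5: 5^2 = 25; 25−1 = 24
i=2: 24 = 4·5 + 4 (b=5); 5→6: 4·6 + 4 = 28; 28−1 = 27
i=3: 27 = 4·6 + 3 (b=6); 6→7: 4·7 + 3 = 31; 31−1 = 30
i=4: 30 = 4·7 + 2 (b=7); 7→8: 4·8 + 2 = 34; 34−1 = 33
i=5: 33 = 4·8 + 1 (b=8); 8→9: 4·9 + 1 = 37; 37−1 = 36
i=6: 36 = 4·9 (b=9); 9→10: 4·10 = 40; 40−1 = 39

40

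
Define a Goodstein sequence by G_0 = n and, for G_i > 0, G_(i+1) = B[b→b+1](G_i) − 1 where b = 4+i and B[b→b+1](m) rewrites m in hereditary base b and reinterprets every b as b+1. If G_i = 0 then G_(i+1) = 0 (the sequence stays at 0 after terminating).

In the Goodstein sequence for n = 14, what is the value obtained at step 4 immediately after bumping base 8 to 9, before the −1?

(0) 14|_4 = 3·4 + 2 ↦ 3·5 + 2|_5 = 17 ⇒ 16
(1) 16|_5 = 3·5 + 1 ↦ 3·6 + 1|_6 = 19 ⇒ 18
(2) 18|_6 = 3·6 ↦ 3·7|_7 = 21 ⇒ 20
(3) 20|_7 = 2·7 + 6 ↦ 2·8 + 6|_8 = 22 ⇒ 21

23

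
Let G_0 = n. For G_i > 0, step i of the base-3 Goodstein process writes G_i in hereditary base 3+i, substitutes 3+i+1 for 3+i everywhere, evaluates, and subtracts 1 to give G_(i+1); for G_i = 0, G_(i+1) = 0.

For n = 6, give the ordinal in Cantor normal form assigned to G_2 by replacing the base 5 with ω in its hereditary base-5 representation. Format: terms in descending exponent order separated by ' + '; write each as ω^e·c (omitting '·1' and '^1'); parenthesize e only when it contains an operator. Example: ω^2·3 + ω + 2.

ω + 2

i=0: 6 = 2·3 (b=3); 3→4: 2·4 = 8; 8−1 = 7
i=1: 7 = 4 + 3 (b=4); 4→5: 5 + 3 = 8; 8−1 = 7
i=2: 7 = 5 + 2 (b=5); 5→6: 6 + 2 = 8; 8−1 = 7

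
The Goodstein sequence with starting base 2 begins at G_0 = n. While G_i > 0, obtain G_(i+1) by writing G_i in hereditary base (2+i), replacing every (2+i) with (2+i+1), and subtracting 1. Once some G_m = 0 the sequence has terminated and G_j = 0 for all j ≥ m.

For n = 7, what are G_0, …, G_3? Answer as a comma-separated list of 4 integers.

G_0 = 7. HB_2(7) = 2^2 + 2 + 1. Bump = 31. G_1 = 30.
G_1 = 30. HB_3(30) = 3^3 + 3. Bump = 260. G_2 = 259.
G_2 = 259. HB_4(259) = 4^4 + 3. Bump = 3128. G_3 = 3127.

7, 30, 259, 3127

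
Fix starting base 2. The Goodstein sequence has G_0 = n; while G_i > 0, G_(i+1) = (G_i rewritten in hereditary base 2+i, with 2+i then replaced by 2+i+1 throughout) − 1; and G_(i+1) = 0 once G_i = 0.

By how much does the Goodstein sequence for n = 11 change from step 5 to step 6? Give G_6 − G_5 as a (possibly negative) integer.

128452926

G_0 = 11. HB_2(11) = 2^(2 + 1) + 2 + 1. Bump = 85. G_1 = 84.
G_1 = 84. HB_3(84) = 3^(3 + 1) + 3. Bump = 1028. G_2 = 1027.
G_2 = 1027. HB_4(1027) = 4^(4 + 1) + 3. Bump = 15628. G_3 = 15627.
G_3 = 15627. HB_5(15627) = 5^(5 + 1) + 2. Bump = 279938. G_4 = 279937.
G_4 = 279937. HB_6(279937) = 6^(6 + 1) + 1. Bump = 5764802. G_5 = 5764801.
G_5 = 5764801. HB_7(5764801) = 7^(7 + 1). Bump = 134217728. G_6 = 134217727.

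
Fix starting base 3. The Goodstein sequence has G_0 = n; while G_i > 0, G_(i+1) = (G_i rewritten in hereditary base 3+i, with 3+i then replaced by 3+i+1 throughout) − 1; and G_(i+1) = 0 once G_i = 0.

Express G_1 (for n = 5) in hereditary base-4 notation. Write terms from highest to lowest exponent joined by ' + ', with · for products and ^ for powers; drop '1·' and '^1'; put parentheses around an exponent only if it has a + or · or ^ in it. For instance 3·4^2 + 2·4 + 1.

base 3: 5 = 3 + 2; at 4: 4 + 2 = 6; next = 5
base 4: 5 = 4 + 1; at 5: 5 + 1 = 6; next = 5

4 + 1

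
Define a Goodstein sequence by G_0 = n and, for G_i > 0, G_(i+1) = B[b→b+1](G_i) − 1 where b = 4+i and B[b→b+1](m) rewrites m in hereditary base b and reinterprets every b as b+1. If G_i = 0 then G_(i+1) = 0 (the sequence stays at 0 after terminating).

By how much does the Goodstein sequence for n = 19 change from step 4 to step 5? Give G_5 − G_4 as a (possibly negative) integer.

i=0: 19 = 4^2 + 3 (b=4); 4→5: 5^2 + 3 = 28; 28−1 = 27
i=1: 27 = 5^2 + 2 (b=5); 5→6: 6^2 + 2 = 38; 38−1 = 37
i=2: 37 = 6^2 + 1 (b=6); 6→7: 7^2 + 1 = 50; 50−1 = 49
i=3: 49 = 7^2 (b=7); 7→8: 8^2 = 64; 64−1 = 63
i=4: 63 = 7·8 + 7 (b=8); 8→9: 7·9 + 7 = 70; 70−1 = 69

6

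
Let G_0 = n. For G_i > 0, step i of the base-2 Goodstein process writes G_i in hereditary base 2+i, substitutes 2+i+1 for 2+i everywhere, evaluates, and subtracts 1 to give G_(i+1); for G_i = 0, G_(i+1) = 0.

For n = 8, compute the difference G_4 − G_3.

87085

G_0=8  [base 2] 2^(2 + 1)  →[2↦3]→  3^(3 + 1) = 81  −1 ⇒ G_1=80
G_1=80  [base 3] 2·3^3 + 2·3^2 + 2·3 + 2  →[3↦4]→  2·4^4 + 2·4^2 + 2·4 + 2 = 554  −1 ⇒ G_2=553
G_2=553  [base 4] 2·4^4 + 2·4^2 + 2·4 + 1  →[4↦5]→  2·5^5 + 2·5^2 + 2·5 + 1 = 6311  −1 ⇒ G_3=6310
G_3=6310  [base 5] 2·5^5 + 2·5^2 + 2·5  →[5↦6]→  2·6^6 + 2·6^2 + 2·6 = 93396  −1 ⇒ G_4=93395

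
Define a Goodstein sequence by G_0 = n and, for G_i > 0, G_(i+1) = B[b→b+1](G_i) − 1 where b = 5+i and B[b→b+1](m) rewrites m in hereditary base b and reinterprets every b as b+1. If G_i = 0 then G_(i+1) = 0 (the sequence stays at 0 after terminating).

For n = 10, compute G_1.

11

G_0 = 10. HB_5(10) = 2·5. Bump = 12. G_1 = 11.
G_1 = 11. HB_6(11) = 6 + 5. Bump = 12. G_2 = 11.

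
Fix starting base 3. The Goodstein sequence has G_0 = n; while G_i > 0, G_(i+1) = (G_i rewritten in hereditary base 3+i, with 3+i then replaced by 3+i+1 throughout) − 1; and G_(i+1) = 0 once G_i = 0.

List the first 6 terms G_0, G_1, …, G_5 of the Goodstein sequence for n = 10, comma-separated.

step 0: 10 = 3^2 + 1; sub 4 for 3: 4^2 + 1; = 17; G_1 = 17−1 = 16
step 1: 16 = 4^2; sub 5 for 4: 5^2; = 25; G_2 = 25−1 = 24
step 2: 24 = 4·5 + 4; sub 6 for 5: 4·6 + 4; = 28; G_3 = 28−1 = 27
step 3: 27 = 4·6 + 3; sub 7 for 6: 4·7 + 3; = 31; G_4 = 31−1 = 30
step 4: 30 = 4·7 + 2; sub 8 for 7: 4·8 + 2; = 34; G_5 = 34−1 = 33

10, 16, 24, 27, 30, 33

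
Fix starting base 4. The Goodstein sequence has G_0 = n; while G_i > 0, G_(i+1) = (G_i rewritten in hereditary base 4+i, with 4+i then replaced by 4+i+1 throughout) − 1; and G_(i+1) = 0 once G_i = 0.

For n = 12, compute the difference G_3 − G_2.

1

step 0: 12 = 3·4; sub 5 for 4: 3·5; = 15; G_1 = 15−1 = 14
step 1: 14 = 2·5 + 4; sub 6 for 5: 2·6 + 4; = 16; G_2 = 16−1 = 15
step 2: 15 = 2·6 + 3; sub 7 for 6: 2·7 + 3; = 17; G_3 = 17−1 = 16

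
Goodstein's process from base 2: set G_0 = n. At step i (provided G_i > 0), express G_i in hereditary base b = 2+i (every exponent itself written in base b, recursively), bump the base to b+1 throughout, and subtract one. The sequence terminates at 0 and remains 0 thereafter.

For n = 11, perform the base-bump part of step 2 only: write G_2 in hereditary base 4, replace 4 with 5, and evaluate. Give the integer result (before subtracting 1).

G_0 = 11. HB_2(11) = 2^(2 + 1) + 2 + 1. Bump = 85. G_1 = 84.
G_1 = 84. HB_3(84) = 3^(3 + 1) + 3. Bump = 1028. G_2 = 1027.
G_2 = 1027. HB_4(1027) = 4^(4 + 1) + 3. Bump = 15628. G_3 = 15627.

15628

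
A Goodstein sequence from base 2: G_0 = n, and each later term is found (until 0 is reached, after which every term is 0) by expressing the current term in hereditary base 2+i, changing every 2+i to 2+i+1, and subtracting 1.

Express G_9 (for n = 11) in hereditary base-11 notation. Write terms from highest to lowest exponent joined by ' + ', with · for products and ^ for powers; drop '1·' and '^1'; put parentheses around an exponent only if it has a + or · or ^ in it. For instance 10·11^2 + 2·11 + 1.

7·11^11 + 7·11^7 + 7·11^6 + 7·11^5 + 7·11^4 + 7·11^3 + 7·11^2 + 7·11 + 4

[0] 11 ≡ 2^(2 + 1) + 2 + 1 (base 2). Lift 3: 85. −1: 84.
[1] 84 ≡ 3^(3 + 1) + 3 (base 3). Lift 4: 1028. −1: 1027.
[2] 1027 ≡ 4^(4 + 1) + 3 (base 4). Lift 5: 15628. −1: 15627.
[3] 15627 ≡ 5^(5 + 1) + 2 (base 5). Lift 6: 279938. −1: 279937.
[4] 279937 ≡ 6^(6 + 1) + 1 (base 6). Lift 7: 5764802. −1: 5764801.
[5] 5764801 ≡ 7^(7 + 1) (base 7). Lift 8: 134217728. −1: 134217727.
[6] 134217727 ≡ 7·8^8 + 7·8^7 + 7·8^6 + 7·8^5 + 7·8^4 + 7·8^3 + 7·8^2 + 7·8 + 7 (base 8). Lift 9: 2749609303. −1: 2749609302.
[7] 2749609302 ≡ 7·9^9 + 7·9^7 + 7·9^6 + 7·9^5 + 7·9^4 + 7·9^3 + 7·9^2 + 7·9 + 6 (base 9). Lift 10: 70077777776. −1: 70077777775.
[8] 70077777775 ≡ 7·10^10 + 7·10^7 + 7·10^6 + 7·10^5 + 7·10^4 + 7·10^3 + 7·10^2 + 7·10 + 5 (base 10). Lift 11: 1997331745491. −1: 1997331745490.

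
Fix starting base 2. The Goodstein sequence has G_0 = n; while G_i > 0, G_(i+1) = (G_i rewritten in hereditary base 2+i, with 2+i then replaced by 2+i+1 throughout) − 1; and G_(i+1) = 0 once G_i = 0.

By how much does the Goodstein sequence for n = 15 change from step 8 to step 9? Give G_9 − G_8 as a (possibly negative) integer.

3038500650159

G_0 = 15. HB_2(15) = 2^(2 + 1) + 2^2 + 2 + 1. Bump = 112. G_1 = 111.
G_1 = 111. HB_3(111) = 3^(3 + 1) + 3^3 + 3. Bump = 1284. G_2 = 1283.
G_2 = 1283. HB_4(1283) = 4^(4 + 1) + 4^4 + 3. Bump = 18753. G_3 = 18752.
G_3 = 18752. HB_5(18752) = 5^(5 + 1) + 5^5 + 2. Bump = 326594. G_4 = 326593.
G_4 = 326593. HB_6(326593) = 6^(6 + 1) + 6^6 + 1. Bump = 6588345. G_5 = 6588344.
G_5 = 6588344. HB_7(6588344) = 7^(7 + 1) + 7^7. Bump = 150994944. G_6 = 150994943.
G_6 = 150994943. HB_8(150994943) = 8^(8 + 1) + 7·8^7 + 7·8^6 + 7·8^5 + 7·8^4 + 7·8^3 + 7·8^2 + 7·8 + 7. Bump = 3524450281. G_7 = 3524450280.
G_7 = 3524450280. HB_9(3524450280) = 9^(9 + 1) + 7·9^7 + 7·9^6 + 7·9^5 + 7·9^4 + 7·9^3 + 7·9^2 + 7·9 + 6. Bump = 100077777776. G_8 = 100077777775.
G_8 = 100077777775. HB_10(100077777775) = 10^(10 + 1) + 7·10^7 + 7·10^6 + 7·10^5 + 7·10^4 + 7·10^3 + 7·10^2 + 7·10 + 5. Bump = 3138578427935. G_9 = 3138578427934.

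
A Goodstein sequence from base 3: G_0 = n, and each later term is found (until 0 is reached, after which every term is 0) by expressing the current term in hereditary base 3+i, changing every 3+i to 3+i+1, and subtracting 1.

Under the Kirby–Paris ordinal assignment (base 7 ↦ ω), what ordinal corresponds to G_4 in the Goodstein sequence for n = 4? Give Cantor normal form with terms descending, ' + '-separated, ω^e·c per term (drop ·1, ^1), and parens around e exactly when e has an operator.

G_0=4  [base 3] 3 + 1  →[3↦4]→  4 + 1 = 5  −1 ⇒ G_1=4
G_1=4  [base 4] 4  →[4↦5]→  5 = 5  −1 ⇒ G_2=4
G_2=4  [base 5] 4  →[5↦6]→  4 = 4  −1 ⇒ G_3=3
G_3=3  [base 6] 3  →[6↦7]→  3 = 3  −1 ⇒ G_4=2
G_4=2  [base 7] 2  →[7↦8]→  2 = 2  −1 ⇒ G_5=1

2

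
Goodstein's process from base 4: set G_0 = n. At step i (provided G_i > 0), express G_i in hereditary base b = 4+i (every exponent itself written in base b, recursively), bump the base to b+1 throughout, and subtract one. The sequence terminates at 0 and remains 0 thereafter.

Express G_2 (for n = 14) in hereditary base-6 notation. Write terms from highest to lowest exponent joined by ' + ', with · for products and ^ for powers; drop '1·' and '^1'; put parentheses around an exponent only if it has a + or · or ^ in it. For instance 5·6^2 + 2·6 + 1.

3·6

(0) 14|_4 = 3·4 + 2 ↦ 3·5 + 2|_5 = 17 ⇒ 16
(1) 16|_5 = 3·5 + 1 ↦ 3·6 + 1|_6 = 19 ⇒ 18
(2) 18|_6 = 3·6 ↦ 3·7|_7 = 21 ⇒ 20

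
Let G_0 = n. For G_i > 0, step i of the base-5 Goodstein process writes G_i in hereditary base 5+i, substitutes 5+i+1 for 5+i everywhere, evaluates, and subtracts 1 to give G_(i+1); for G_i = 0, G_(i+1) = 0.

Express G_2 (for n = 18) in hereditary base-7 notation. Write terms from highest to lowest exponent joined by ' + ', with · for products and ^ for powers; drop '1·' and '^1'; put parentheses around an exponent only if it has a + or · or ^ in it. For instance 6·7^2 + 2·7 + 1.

[0] 18 ≡ 3·5 + 3 (base 5). Lift 6: 21. −1: 20.
[1] 20 ≡ 3·6 + 2 (base 6). Lift 7: 23. −1: 22.
[2] 22 ≡ 3·7 + 1 (base 7). Lift 8: 25. −1: 24.

3·7 + 1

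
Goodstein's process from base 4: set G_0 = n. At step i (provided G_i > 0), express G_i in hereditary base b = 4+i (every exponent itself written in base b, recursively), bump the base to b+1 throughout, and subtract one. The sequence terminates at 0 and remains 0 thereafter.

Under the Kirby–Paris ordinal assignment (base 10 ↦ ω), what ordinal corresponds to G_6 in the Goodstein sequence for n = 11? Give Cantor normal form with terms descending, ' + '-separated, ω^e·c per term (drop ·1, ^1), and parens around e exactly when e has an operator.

ω + 5

11 —HB4→ 2·4 + 3 —bump→ 2·5 + 3 = 13 —(−1)→ 12
12 —HB5→ 2·5 + 2 —bump→ 2·6 + 2 = 14 —(−1)→ 13
13 —HB6→ 2·6 + 1 —bump→ 2·7 + 1 = 15 —(−1)→ 14
14 —HB7→ 2·7 —bump→ 2·8 = 16 —(−1)→ 15
15 —HB8→ 8 + 7 —bump→ 9 + 7 = 16 —(−1)→ 15
15 —HB9→ 9 + 6 —bump→ 10 + 6 = 16 —(−1)→ 15
15 —HB10→ 10 + 5 —bump→ 11 + 5 = 16 —(−1)→ 15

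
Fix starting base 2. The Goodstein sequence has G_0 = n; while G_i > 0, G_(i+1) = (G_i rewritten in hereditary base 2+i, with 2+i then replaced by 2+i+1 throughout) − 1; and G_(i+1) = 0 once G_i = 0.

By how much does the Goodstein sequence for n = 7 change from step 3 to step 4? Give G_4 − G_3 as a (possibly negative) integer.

[0] 7 ≡ 2^2 + 2 + 1 (base 2). Lift 3: 31. −1: 30.
[1] 30 ≡ 3^3 + 3 (base 3). Lift 4: 260. −1: 259.
[2] 259 ≡ 4^4 + 3 (base 4). Lift 5: 3128. −1: 3127.
[3] 3127 ≡ 5^5 + 2 (base 5). Lift 6: 46658. −1: 46657.

43530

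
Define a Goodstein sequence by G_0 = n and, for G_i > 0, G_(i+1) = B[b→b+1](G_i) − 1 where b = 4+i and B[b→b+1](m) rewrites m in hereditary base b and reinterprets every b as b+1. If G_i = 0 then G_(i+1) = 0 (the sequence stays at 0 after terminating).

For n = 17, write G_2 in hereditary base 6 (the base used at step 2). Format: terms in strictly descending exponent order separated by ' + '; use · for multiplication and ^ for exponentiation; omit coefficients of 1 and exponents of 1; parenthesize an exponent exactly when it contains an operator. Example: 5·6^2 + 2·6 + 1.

G_0 = 17. HB_4(17) = 4^2 + 1. Bump = 26. G_1 = 25.
G_1 = 25. HB_5(25) = 5^2. Bump = 36. G_2 = 35.
G_2 = 35. HB_6(35) = 5·6 + 5. Bump = 40. G_3 = 39.

5·6 + 5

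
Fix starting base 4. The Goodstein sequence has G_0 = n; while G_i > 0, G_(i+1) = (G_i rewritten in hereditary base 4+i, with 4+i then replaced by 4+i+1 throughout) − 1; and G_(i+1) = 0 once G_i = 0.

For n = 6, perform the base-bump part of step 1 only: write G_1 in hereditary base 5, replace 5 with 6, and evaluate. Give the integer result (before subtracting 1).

base 4: 6 = 4 + 2; at 5: 5 + 2 = 7; next = 6
base 5: 6 = 5 + 1; at 6: 6 + 1 = 7; next = 6

7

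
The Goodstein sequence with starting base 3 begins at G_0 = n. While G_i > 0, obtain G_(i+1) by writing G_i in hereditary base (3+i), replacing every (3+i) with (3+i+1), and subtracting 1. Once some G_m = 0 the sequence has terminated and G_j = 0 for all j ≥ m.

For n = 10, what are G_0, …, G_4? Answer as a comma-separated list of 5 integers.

G_0 = 10. HB_3(10) = 3^2 + 1. Bump = 17. G_1 = 16.
G_1 = 16. HB_4(16) = 4^2. Bump = 25. G_2 = 24.
G_2 = 24. HB_5(24) = 4·5 + 4. Bump = 28. G_3 = 27.
G_3 = 27. HB_6(27) = 4·6 + 3. Bump = 31. G_4 = 30.

10, 16, 24, 27, 30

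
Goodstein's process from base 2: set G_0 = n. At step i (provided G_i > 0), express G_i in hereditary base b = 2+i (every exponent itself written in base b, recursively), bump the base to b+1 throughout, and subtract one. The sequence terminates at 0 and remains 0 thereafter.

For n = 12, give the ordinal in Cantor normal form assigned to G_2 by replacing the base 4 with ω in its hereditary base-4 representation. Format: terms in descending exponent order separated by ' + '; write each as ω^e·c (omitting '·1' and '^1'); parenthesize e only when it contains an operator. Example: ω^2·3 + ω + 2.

(0) 12|_2 = 2^(2 + 1) + 2^2 ↦ 3^(3 + 1) + 3^3|_3 = 108 ⇒ 107
(1) 107|_3 = 3^(3 + 1) + 2·3^2 + 2·3 + 2 ↦ 4^(4 + 1) + 2·4^2 + 2·4 + 2|_4 = 1066 ⇒ 1065

ω^(ω + 1) + ω^2·2 + ω·2 + 1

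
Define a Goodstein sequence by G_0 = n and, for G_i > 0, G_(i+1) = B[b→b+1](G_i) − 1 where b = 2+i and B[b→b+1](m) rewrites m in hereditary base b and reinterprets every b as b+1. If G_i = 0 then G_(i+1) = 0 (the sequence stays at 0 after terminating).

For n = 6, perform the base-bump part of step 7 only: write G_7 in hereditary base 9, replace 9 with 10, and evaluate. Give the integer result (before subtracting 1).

555552

i=0: 6 = 2^2 + 2 (b=2); 2→3: 3^3 + 3 = 30; 30−1 = 29
i=1: 29 = 3^3 + 2 (b=3); 3→4: 4^4 + 2 = 258; 258−1 = 257
i=2: 257 = 4^4 + 1 (b=4); 4→5: 5^5 + 1 = 3126; 3126−1 = 3125
i=3: 3125 = 5^5 (b=5); 5→6: 6^6 = 46656; 46656−1 = 46655
i=4: 46655 = 5·6^5 + 5·6^4 + 5·6^3 + 5·6^2 + 5·6 + 5 (b=6); 6→7: 5·7^5 + 5·7^4 + 5·7^3 + 5·7^2 + 5·7 + 5 = 98040; 98040−1 = 98039
i=5: 98039 = 5·7^5 + 5·7^4 + 5·7^3 + 5·7^2 + 5·7 + 4 (b=7); 7→8: 5·8^5 + 5·8^4 + 5·8^3 + 5·8^2 + 5·8 + 4 = 187244; 187244−1 = 187243
i=6: 187243 = 5·8^5 + 5·8^4 + 5·8^3 + 5·8^2 + 5·8 + 3 (b=8); 8→9: 5·9^5 + 5·9^4 + 5·9^3 + 5·9^2 + 5·9 + 3 = 332148; 332148−1 = 332147
i=7: 332147 = 5·9^5 + 5·9^4 + 5·9^3 + 5·9^2 + 5·9 + 2 (b=9); 9→10: 5·10^5 + 5·10^4 + 5·10^3 + 5·10^2 + 5·10 + 2 = 555552; 555552−1 = 555551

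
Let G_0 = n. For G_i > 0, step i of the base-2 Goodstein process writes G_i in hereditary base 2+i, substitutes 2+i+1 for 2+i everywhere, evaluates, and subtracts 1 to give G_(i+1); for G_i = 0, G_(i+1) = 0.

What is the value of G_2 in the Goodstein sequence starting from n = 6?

step 0: 6 = 2^2 + 2; sub 3 for 2: 3^3 + 3; = 30; G_1 = 30−1 = 29
step 1: 29 = 3^3 + 2; sub 4 for 3: 4^4 + 2; = 258; G_2 = 258−1 = 257

257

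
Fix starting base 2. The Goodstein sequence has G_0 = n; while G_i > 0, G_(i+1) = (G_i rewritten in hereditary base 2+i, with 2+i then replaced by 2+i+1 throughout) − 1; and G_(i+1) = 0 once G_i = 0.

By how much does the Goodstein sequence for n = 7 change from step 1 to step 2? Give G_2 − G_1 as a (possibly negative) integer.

G_0=7  [base 2] 2^2 + 2 + 1  →[2↦3]→  3^3 + 3 + 1 = 31  −1 ⇒ G_1=30
G_1=30  [base 3] 3^3 + 3  →[3↦4]→  4^4 + 4 = 260  −1 ⇒ G_2=259

229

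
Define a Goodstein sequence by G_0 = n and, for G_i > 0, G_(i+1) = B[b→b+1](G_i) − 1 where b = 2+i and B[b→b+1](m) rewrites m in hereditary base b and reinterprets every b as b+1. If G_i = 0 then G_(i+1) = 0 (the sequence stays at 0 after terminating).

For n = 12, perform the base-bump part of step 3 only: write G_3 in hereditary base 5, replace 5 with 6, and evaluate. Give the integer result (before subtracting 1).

280020

G_0 = 12. HB_2(12) = 2^(2 + 1) + 2^2. Bump = 108. G_1 = 107.
G_1 = 107. HB_3(107) = 3^(3 + 1) + 2·3^2 + 2·3 + 2. Bump = 1066. G_2 = 1065.
G_2 = 1065. HB_4(1065) = 4^(4 + 1) + 2·4^2 + 2·4 + 1. Bump = 15686. G_3 = 15685.
G_3 = 15685. HB_5(15685) = 5^(5 + 1) + 2·5^2 + 2·5. Bump = 280020. G_4 = 280019.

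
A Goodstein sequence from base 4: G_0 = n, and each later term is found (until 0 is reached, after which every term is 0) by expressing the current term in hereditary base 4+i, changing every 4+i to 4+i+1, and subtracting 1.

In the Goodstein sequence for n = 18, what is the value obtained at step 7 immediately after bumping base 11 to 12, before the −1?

18 —HB4→ 4^2 + 2 —bump→ 5^2 + 2 = 27 —(−1)→ 26
26 —HB5→ 5^2 + 1 —bump→ 6^2 + 1 = 37 —(−1)→ 36
36 —HB6→ 6^2 —bump→ 7^2 = 49 —(−1)→ 48
48 —HB7→ 6·7 + 6 —bump→ 6·8 + 6 = 54 —(−1)→ 53
53 —HB8→ 6·8 + 5 —bump→ 6·9 + 5 = 59 —(−1)→ 58
58 —HB9→ 6·9 + 4 —bump→ 6·10 + 4 = 64 —(−1)→ 63
63 —HB10→ 6·10 + 3 —bump→ 6·11 + 3 = 69 —(−1)→ 68
68 —HB11→ 6·11 + 2 —bump→ 6·12 + 2 = 74 —(−1)→ 73

74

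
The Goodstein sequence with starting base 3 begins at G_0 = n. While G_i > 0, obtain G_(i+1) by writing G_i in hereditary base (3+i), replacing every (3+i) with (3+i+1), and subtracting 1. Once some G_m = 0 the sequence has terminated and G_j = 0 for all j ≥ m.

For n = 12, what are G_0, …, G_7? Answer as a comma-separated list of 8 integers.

12, 19, 27, 37, 49, 63, 69, 75

[0] 12 ≡ 3^2 + 3 (base 3). Lift 4: 20. −1: 19.
[1] 19 ≡ 4^2 + 3 (base 4). Lift 5: 28. −1: 27.
[2] 27 ≡ 5^2 + 2 (base 5). Lift 6: 38. −1: 37.
[3] 37 ≡ 6^2 + 1 (base 6). Lift 7: 50. −1: 49.
[4] 49 ≡ 7^2 (base 7). Lift 8: 64. −1: 63.
[5] 63 ≡ 7·8 + 7 (base 8). Lift 9: 70. −1: 69.
[6] 69 ≡ 7·9 + 6 (base 9). Lift 10: 76. −1: 75.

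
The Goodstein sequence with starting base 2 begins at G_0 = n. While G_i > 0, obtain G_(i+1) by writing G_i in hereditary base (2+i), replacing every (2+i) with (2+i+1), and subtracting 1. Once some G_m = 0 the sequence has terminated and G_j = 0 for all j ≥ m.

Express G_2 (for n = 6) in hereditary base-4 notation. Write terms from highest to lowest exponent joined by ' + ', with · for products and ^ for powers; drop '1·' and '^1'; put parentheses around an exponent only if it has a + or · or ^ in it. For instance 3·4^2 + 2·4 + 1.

4^4 + 1

(0) 6|_2 = 2^2 + 2 ↦ 3^3 + 3|_3 = 30 ⇒ 29
(1) 29|_3 = 3^3 + 2 ↦ 4^4 + 2|_4 = 258 ⇒ 257
(2) 257|_4 = 4^4 + 1 ↦ 5^5 + 1|_5 = 3126 ⇒ 3125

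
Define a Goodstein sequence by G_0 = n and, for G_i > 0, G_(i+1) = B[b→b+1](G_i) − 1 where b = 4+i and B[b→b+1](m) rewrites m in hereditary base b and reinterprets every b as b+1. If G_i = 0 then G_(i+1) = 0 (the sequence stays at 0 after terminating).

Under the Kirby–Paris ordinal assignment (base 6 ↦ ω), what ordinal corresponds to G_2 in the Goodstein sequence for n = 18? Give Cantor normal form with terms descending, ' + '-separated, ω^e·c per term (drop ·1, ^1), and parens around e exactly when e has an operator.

18 —HB4→ 4^2 + 2 —bump→ 5^2 + 2 = 27 —(−1)→ 26
26 —HB5→ 5^2 + 1 —bump→ 6^2 + 1 = 37 —(−1)→ 36
36 —HB6→ 6^2 —bump→ 7^2 = 49 —(−1)→ 48

ω^2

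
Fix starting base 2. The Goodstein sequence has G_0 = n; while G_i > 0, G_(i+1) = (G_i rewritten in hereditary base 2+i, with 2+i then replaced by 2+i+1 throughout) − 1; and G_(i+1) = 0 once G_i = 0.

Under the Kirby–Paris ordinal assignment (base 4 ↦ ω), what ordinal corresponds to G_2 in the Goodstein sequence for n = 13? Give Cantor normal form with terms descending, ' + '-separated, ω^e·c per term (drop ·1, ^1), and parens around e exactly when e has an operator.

[0] 13 ≡ 2^(2 + 1) + 2^2 + 1 (base 2). Lift 3: 109. −1: 108.
[1] 108 ≡ 3^(3 + 1) + 3^3 (base 3). Lift 4: 1280. −1: 1279.
[2] 1279 ≡ 4^(4 + 1) + 3·4^3 + 3·4^2 + 3·4 + 3 (base 4). Lift 5: 16093. −1: 16092.

ω^(ω + 1) + ω^3·3 + ω^2·3 + ω·3 + 3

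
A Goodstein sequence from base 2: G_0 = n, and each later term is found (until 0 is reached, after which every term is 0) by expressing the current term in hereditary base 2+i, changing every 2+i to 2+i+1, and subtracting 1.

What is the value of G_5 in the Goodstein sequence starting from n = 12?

5764910

[0] 12 ≡ 2^(2 + 1) + 2^2 (base 2). Lift 3: 108. −1: 107.
[1] 107 ≡ 3^(3 + 1) + 2·3^2 + 2·3 + 2 (base 3). Lift 4: 1066. −1: 1065.
[2] 1065 ≡ 4^(4 + 1) + 2·4^2 + 2·4 + 1 (base 4). Lift 5: 15686. −1: 15685.
[3] 15685 ≡ 5^(5 + 1) + 2·5^2 + 2·5 (base 5). Lift 6: 280020. −1: 280019.
[4] 280019 ≡ 6^(6 + 1) + 2·6^2 + 6 + 5 (base 6). Lift 7: 5764911. −1: 5764910.
[5] 5764910 ≡ 7^(7 + 1) + 2·7^2 + 7 + 4 (base 7). Lift 8: 134217868. −1: 134217867.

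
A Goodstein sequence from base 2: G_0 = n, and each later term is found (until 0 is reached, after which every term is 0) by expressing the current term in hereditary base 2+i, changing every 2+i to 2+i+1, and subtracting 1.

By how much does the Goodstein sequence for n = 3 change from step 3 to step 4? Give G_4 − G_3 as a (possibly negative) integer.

step 0: 3 = 2 + 1; sub 3 for 2: 3 + 1; = 4; G_1 = 4−1 = 3
step 1: 3 = 3; sub 4 for 3: 4; = 4; G_2 = 4−1 = 3
step 2: 3 = 3; sub 5 for 4: 3; = 3; G_3 = 3−1 = 2
step 3: 2 = 2; sub 6 for 5: 2; = 2; G_4 = 2−1 = 1

-1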